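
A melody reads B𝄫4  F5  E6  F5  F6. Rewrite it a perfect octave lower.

Bbb3 F4 E5 F4 F5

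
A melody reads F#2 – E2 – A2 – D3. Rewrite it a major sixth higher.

D#3 C#3 F#3 B3

A major sixth up from F#2 gives D#3.
A major sixth up from E2 gives C#3.
A major sixth up from A2 gives F#3.
D3: a sixth up reaches B, and 9 semitones makes it B3.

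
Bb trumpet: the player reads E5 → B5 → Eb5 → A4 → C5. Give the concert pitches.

Written C4 on the Bb trumpet sounds as Bb3, a major second lower; apply that shift to every note.
E5 to D5
B5 to A5
Eb5 to Db5
A4 to G4
C5 to Bb4

D5 A5 Db5 G4 Bb4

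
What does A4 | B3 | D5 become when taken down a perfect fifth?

D4 E3 G4

A4 → D4
B3 → E3
D5 → G4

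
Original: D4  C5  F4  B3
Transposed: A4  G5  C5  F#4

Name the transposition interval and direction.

up a perfect fifth

From D4 to A4 is 5 letter names — a fifth of some quality.
D4 to A4 is 7 semitones, which makes it a perfect fifth; the second version is higher, so the direction is up.
Checking another pair — B3 → F#4 — gives the same interval.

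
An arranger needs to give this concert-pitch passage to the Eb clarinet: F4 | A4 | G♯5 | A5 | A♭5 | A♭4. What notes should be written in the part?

D4 F#4 E#5 F#5 F5 F4

Written C4 sounds as Eb4 on the Eb clarinet, so concert pitches are written a minor third down.
F4 → D4
A4 → F#4
G#5 → E#5
A5 → F#5
Ab5 → F5
Ab4 → F4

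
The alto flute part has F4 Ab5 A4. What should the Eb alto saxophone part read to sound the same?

First find concert pitch: the alto flute sounds a perfect fourth below written, so F4 Ab5 A4 sounds C4 Eb5 E4.
Then write for Eb alto saxophone: it sounds a major sixth below written, so the part must be a major sixth above concert.
C4 → A4
Eb5 → C6
E4 → C#5

A4 C6 C#5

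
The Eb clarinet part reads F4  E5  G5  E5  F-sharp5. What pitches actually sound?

Written C4 on the Eb clarinet sounds as Eb4, a minor third higher; apply that shift to every note.
F4 to Ab4
E5 to G5
G5 to Bb5
E5 to G5
F#5 to A5

Ab4 G5 Bb5 G5 A5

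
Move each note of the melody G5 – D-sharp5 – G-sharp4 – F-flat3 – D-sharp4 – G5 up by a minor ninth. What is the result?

G5 to Ab6
D#5 to E6
G#4 to A5
Fb3 to Gbb4
D#4 to E5
G5 to Ab6

Ab6 E6 A5 Gbb4 E5 Ab6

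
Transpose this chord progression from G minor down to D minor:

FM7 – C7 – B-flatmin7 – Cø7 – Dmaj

CM7 G7 Fmin7 Gø7 Amaj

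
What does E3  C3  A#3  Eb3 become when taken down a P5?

A2 F2 D#3 Ab2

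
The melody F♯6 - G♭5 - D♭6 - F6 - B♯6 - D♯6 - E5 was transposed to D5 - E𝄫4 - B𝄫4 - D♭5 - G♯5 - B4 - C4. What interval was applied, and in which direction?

down a major tenth

Take the first pair: F#6 → D5. F to D spans 10 letter names, so the interval is some kind of tenth.
D5 to F#6 is 16 semitones, which makes it a major tenth; the second version is lower, so the direction is down.
Checking another pair — E5 → C4 — gives the same interval.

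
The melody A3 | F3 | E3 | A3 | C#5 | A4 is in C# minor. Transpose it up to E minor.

From C# up to E is a minor third; apply that to each pitch.
A3 → C4
F3 → Ab3
E3 → G3
A3 → C4
C#5 → E5
A4 → C5

C4 Ab3 G3 C4 E5 C5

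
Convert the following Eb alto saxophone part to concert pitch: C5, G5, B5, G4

Written C4 on the Eb alto saxophone sounds as Eb3, a major sixth lower; apply that shift to every note.
C5 gives Eb4
G5 gives Bb4
B5 gives D5
G4 gives Bb3

Eb4 Bb4 D5 Bb3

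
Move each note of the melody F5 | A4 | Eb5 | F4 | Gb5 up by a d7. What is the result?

F5 → Ebb6
A4 → Gb5
Eb5 → Dbb6
F4 → Ebb5
Gb5 → Fbb6

Ebb6 Gb5 Dbb6 Ebb5 Fbb6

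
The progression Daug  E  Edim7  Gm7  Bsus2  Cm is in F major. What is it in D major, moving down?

F major down to D major is a minor third; each chord root moves by that interval while the quality stays the same.
Daug: root D down a minor third → B, giving Baug.
E: root E down a minor third → C#, giving C#.
Edim7: root E down a minor third → C#, giving C#dim7.
Gm7: root G down a minor third → E, giving Em7.
Bsus2: root B down a minor third → G#, giving G#sus2.
Cm: root C down a minor third → A, giving Am.

Baug C# C#dim7 Em7 G#sus2 Am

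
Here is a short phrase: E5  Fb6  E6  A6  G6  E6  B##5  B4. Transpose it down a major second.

E5: a second down reaches D, and 2 semitones makes it D5.
A major second down from Fb6 gives Ebb6.
E6 down a major second is D6.
A6: a second down reaches G, and 2 semitones makes it G6.
A major second down from G6 gives F6.
E6 down a major second is D6.
B##5 down a major second is A##5.
B4 down a major second is A4.

D5 Ebb6 D6 G6 F6 D6 A##5 A4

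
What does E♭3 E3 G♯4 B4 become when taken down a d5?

Eb3 → A2
E3 → A#2
G#4 → C##4
B4 → E#4

A2 A#2 C##4 E#4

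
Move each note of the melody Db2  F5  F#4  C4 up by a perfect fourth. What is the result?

Gb2 Bb5 B4 F4

Db2 -> Gb2
F5 -> Bb5
F#4 -> B4
C4 -> F4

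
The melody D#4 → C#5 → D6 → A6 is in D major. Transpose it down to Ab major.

A3 G4 Ab5 Eb6

D major to Ab major down is an augmented fourth, so every note moves down by that interval.
D#4 to A3
C#5 to G4
D6 to Ab5
A6 to Eb6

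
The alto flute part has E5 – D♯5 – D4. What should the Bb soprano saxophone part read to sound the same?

First find concert pitch: the alto flute sounds a perfect fourth below written, so E5 D♯5 D4 sounds B4 A#4 A3.
Then write for Bb soprano saxophone: it sounds a major second below written, so the part must be a major second above concert.
B4 → C#5
A#4 → B#4
A3 → B3

C#5 B#4 B3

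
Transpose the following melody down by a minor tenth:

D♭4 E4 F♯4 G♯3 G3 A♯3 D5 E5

Db4 -> Bb2
E4 -> C#3
F#4 -> D#3
G#3 -> E#2
G3 -> E2
A#3 -> F##2
D5 -> B3
E5 -> C#4

Bb2 C#3 D#3 E#2 E2 F##2 B3 C#4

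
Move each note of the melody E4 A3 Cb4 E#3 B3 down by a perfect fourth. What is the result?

B3 E3 Gb3 B#2 F#3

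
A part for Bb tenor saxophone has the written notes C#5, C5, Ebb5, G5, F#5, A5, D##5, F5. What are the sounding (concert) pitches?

B3 Bb3 Dbb4 F4 E4 G4 C##4 Eb4

Written C4 on the Bb tenor saxophone sounds as Bb2, a major ninth lower; apply that shift to every note.
C#5 → B3
C5 → Bb3
Ebb5 → Dbb4
G5 → F4
F#5 → E4
A5 → G4
D##5 → C##4
F5 → Eb4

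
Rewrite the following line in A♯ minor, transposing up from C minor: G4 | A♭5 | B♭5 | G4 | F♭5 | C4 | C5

E#5 F#6 G#6 E#5 D6 A#4 A#5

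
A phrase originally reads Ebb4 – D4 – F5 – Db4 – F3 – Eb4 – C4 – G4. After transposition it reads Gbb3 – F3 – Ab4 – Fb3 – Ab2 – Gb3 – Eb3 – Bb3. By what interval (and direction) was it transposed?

down a major sixth

Take the first pair: Ebb4 → Gbb3. E to G spans 6 letter names, so the interval is some kind of sixth.
Gbb3 to Ebb4 is 9 semitones, which makes it a major sixth; the second version is lower, so the direction is down.
Checking another pair — G4 → Bb3 — gives the same interval.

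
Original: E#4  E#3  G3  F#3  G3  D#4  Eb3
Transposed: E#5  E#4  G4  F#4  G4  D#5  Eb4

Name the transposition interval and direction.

Take the first pair: E#4 → E#5. E to E spans 8 letter names, so the interval is some kind of octave.
E#4 to E#5 is 12 semitones, which makes it a perfect octave; the second version is higher, so the direction is up.
Checking another pair — Eb3 → Eb4 — gives the same interval.

up a perfect octave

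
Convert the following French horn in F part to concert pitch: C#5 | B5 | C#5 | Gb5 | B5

F#4 E5 F#4 Cb5 E5

Written C4 on the French horn in F sounds as F3, a perfect fifth lower; apply that shift to every note.
C#5 becomes F#4
B5 becomes E5
C#5 becomes F#4
Gb5 becomes Cb5
B5 becomes E5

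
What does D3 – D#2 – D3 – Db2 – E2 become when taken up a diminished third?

Fb3 F2 Fb3 Fbb2 Gb2

D3 up a diminished third is Fb3.
D#2: a third up reaches F, and 2 semitones makes it F2.
D3 up a diminished third is Fb3.
Db2 up a diminished third is Fbb2.
E2: a third up reaches G, and 2 semitones makes it Gb2.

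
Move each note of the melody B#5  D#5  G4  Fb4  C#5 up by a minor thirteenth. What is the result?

G#7 B6 Eb6 Dbb6 A6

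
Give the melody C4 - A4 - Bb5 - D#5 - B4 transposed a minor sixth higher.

Ab4 F5 Gb6 B5 G5

A minor sixth up from C4 gives Ab4.
A4 up a minor sixth is F5.
Bb5: a sixth up reaches G, and 8 semitones makes it Gb6.
D#5: a sixth up reaches B, and 8 semitones makes it B5.
A minor sixth up from B4 gives G5.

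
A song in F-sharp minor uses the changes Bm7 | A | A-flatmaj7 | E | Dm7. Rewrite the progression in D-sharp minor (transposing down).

F-sharp minor down to D-sharp minor is a minor third; each chord root moves by that interval while the quality stays the same.
Bm7: root B down a minor third → G#, giving G#m7.
A: root A down a minor third → F#, giving F#.
A-flatmaj7: root A-flat down a minor third → F, giving Fmaj7.
E: root E down a minor third → C#, giving C#.
Dm7: root D down a minor third → B, giving Bm7.

G#m7 F# Fmaj7 C# Bm7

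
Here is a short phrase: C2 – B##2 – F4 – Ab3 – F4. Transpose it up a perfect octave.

C3 B##3 F5 Ab4 F5

C2 up a perfect octave is C3.
B##2 up a perfect octave is B##3.
A perfect octave up from F4 gives F5.
Ab3 up a perfect octave is Ab4.
A perfect octave up from F4 gives F5.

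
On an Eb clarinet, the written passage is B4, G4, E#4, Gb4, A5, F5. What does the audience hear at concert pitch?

Written C4 on the Eb clarinet sounds as Eb4, a minor third higher; apply that shift to every note.
B4 -> D5
G4 -> Bb4
E#4 -> G#4
Gb4 -> Bbb4
A5 -> C6
F5 -> Ab5

D5 Bb4 G#4 Bbb4 C6 Ab5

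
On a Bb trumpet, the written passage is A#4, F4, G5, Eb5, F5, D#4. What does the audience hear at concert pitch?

G#4 Eb4 F5 Db5 Eb5 C#4

The Bb trumpet sounds a major second below written, so transpose each written note down a major second.
A#4 -> G#4
F4 -> Eb4
G5 -> F5
Eb5 -> Db5
F5 -> Eb5
D#4 -> C#4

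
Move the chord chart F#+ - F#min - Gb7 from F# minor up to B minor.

B+ Bmin Cb7

F# minor up to B minor is a perfect fourth; each chord root moves by that interval while the quality stays the same.
F#+: root F# up a perfect fourth → B, giving B+.
F#min: root F# up a perfect fourth → B, giving Bmin.
Gb7: root Gb up a perfect fourth → Cb, giving Cb7.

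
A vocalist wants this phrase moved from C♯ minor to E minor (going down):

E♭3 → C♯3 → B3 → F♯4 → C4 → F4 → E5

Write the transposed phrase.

Gb2 E2 D3 A3 Eb3 Ab3 G4

C♯ minor to E minor down is a major sixth, so every note moves down by that interval.
Eb3 gives Gb2
C#3 gives E2
B3 gives D3
F#4 gives A3
C4 gives Eb3
F4 gives Ab3
E5 gives G4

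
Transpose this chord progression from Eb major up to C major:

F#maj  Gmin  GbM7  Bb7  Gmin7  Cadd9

D#maj Emin EbM7 G7 Emin7 Aadd9

Eb major up to C major is a major sixth; each chord root moves by that interval while the quality stays the same.
F#maj: root F# up a major sixth → D#, giving D#maj.
Gmin: root G up a major sixth → E, giving Emin.
GbM7: root Gb up a major sixth → Eb, giving EbM7.
Bb7: root Bb up a major sixth → G, giving G7.
Gmin7: root G up a major sixth → E, giving Emin7.
Cadd9: root C up a major sixth → A, giving Aadd9.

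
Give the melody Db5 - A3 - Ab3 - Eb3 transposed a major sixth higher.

Bb5 F#4 F4 C4

Db5 up a major sixth is Bb5.
A3 up a major sixth is F#4.
Ab3 up a major sixth is F4.
Eb3 up a major sixth is C4.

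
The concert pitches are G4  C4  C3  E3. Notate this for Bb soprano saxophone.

A4 D4 D3 F#3

Written C4 sounds as Bb3 on the Bb soprano saxophone, so concert pitches are written a major second up.
G4 → A4
C4 → D4
C3 → D3
E3 → F#3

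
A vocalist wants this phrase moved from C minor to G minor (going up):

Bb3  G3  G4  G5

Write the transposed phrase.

C minor to G minor up is a perfect fifth, so every note moves up by that interval.
Bb3 to F4
G3 to D4
G4 to D5
G5 to D6

F4 D4 D5 D6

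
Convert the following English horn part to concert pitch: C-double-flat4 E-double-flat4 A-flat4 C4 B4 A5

Fbb3 Abb3 Db4 F3 E4 D5

The English horn sounds a perfect fifth below written, so transpose each written note down a perfect fifth.
Cbb4 to Fbb3
Ebb4 to Abb3
Ab4 to Db4
C4 to F3
B4 to E4
A5 to D5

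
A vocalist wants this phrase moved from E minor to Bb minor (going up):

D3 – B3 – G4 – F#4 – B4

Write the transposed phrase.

E minor to Bb minor up is a diminished fifth, so every note moves up by that interval.
D3 becomes Ab3
B3 becomes F4
G4 becomes Db5
F#4 becomes C5
B4 becomes F5

Ab3 F4 Db5 C5 F5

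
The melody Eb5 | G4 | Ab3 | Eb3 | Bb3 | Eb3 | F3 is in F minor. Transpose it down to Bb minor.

From F down to Bb is a perfect fifth; apply that to each pitch.
Eb5 gives Ab4
G4 gives C4
Ab3 gives Db3
Eb3 gives Ab2
Bb3 gives Eb3
Eb3 gives Ab2
F3 gives Bb2

Ab4 C4 Db3 Ab2 Eb3 Ab2 Bb2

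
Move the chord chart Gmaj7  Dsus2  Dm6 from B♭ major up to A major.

F#maj7 C#sus2 C#m6

B♭ major up to A major is a major seventh; each chord root moves by that interval while the quality stays the same.
Gmaj7: root G up a major seventh → F#, giving F#maj7.
Dsus2: root D up a major seventh → C#, giving C#sus2.
Dm6: root D up a major seventh → C#, giving C#m6.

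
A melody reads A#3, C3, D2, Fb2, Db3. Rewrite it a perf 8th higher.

A#4 C4 D3 Fb3 Db4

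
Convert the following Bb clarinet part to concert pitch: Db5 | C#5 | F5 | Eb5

Cb5 B4 Eb5 Db5

Written C4 on the Bb clarinet sounds as Bb3, a major second lower; apply that shift to every note.
Db5 to Cb5
C#5 to B4
F5 to Eb5
Eb5 to Db5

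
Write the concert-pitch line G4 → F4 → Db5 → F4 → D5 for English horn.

D5 C5 Ab5 C5 A5

Written C4 sounds as F3 on the English horn, so concert pitches are written a perfect fifth up.
G4 -> D5
F4 -> C5
Db5 -> Ab5
F4 -> C5
D5 -> A5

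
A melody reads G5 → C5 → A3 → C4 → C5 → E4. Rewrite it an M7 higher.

F#6 B5 G#4 B4 B5 D#5

G5 gives F#6
C5 gives B5
A3 gives G#4
C4 gives B4
C5 gives B5
E4 gives D#5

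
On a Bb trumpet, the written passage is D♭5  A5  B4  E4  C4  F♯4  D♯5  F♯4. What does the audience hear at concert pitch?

Written C4 on the Bb trumpet sounds as Bb3, a major second lower; apply that shift to every note.
Db5 -> Cb5
A5 -> G5
B4 -> A4
E4 -> D4
C4 -> Bb3
F#4 -> E4
D#5 -> C#5
F#4 -> E4

Cb5 G5 A4 D4 Bb3 E4 C#5 E4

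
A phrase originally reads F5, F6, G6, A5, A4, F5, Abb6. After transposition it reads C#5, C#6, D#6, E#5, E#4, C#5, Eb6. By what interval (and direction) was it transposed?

From F5 to C#5 is 4 letter names — a fourth of some quality.
C#5 to F5 is 4 semitones, which makes it a diminished fourth; the second version is lower, so the direction is down.
Checking another pair — Abb6 → Eb6 — gives the same interval.

down a diminished fourth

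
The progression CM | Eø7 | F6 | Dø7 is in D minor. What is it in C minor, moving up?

D minor up to C minor is a minor seventh; each chord root moves by that interval while the quality stays the same.
CM: root C up a minor seventh → Bb, giving BbM.
Eø7: root E up a minor seventh → D, giving Dø7.
F6: root F up a minor seventh → Eb, giving Eb6.
Dø7: root D up a minor seventh → C, giving Cø7.

BbM Dø7 Eb6 Cø7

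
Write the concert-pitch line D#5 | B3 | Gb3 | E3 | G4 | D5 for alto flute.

The alto flute sounds a perfect fourth below written, so the written part must be a perfect fourth above concert — transpose each note up.
D#5 → G#5
B3 → E4
Gb3 → Cb4
E3 → A3
G4 → C5
D5 → G5

G#5 E4 Cb4 A3 C5 G5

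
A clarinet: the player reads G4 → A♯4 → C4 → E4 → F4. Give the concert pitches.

Written C4 on the A clarinet sounds as A3, a minor third lower; apply that shift to every note.
G4 -> E4
A#4 -> F##4
C4 -> A3
E4 -> C#4
F4 -> D4

E4 F##4 A3 C#4 D4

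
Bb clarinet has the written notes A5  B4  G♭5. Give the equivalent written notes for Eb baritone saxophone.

E7 F#6 Db7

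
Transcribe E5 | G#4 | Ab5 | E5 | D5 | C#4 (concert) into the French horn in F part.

B5 D#5 Eb6 B5 A5 G#4

Written C4 sounds as F3 on the French horn in F, so concert pitches are written a perfect fifth up.
E5 → B5
G#4 → D#5
Ab5 → Eb6
E5 → B5
D5 → A5
C#4 → G#4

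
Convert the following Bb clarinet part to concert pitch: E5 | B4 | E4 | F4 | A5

D5 A4 D4 Eb4 G5

Written C4 on the Bb clarinet sounds as Bb3, a major second lower; apply that shift to every note.
E5 gives D5
B4 gives A4
E4 gives D4
F4 gives Eb4
A5 gives G5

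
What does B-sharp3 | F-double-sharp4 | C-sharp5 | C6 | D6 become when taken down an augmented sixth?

B#3 becomes D3
F##4 becomes A3
C#5 becomes Eb4
C6 becomes Ebb5
D6 becomes Fb5

D3 A3 Eb4 Ebb5 Fb5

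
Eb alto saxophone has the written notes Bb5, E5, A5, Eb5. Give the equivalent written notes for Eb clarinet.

Bb4 E4 A4 Eb4

First find concert pitch: the Eb alto saxophone sounds a major sixth below written, so Bb5 E5 A5 Eb5 sounds Db5 G4 C5 Gb4.
Then write for Eb clarinet: it sounds a minor third above written, so the part must be a minor third below concert.
Db5 → Bb4
G4 → E4
C5 → A4
Gb4 → Eb4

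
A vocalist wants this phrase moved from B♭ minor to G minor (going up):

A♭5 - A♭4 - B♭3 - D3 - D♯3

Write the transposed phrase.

F6 F5 G4 B3 B#3

From B♭ up to G is a major sixth; apply that to each pitch.
Ab5 gives F6
Ab4 gives F5
Bb3 gives G4
D3 gives B3
D#3 gives B#3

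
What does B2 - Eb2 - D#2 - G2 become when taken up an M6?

B2 -> G#3
Eb2 -> C3
D#2 -> B#2
G2 -> E3

G#3 C3 B#2 E3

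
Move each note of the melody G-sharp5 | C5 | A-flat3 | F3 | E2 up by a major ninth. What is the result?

A#6 D6 Bb4 G4 F#3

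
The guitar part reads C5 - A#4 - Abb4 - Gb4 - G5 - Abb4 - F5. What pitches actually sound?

C4 A#3 Abb3 Gb3 G4 Abb3 F4

Written C4 on the guitar sounds as C3, a perfect octave lower; apply that shift to every note.
C5 becomes C4
A#4 becomes A#3
Abb4 becomes Abb3
Gb4 becomes Gb3
G5 becomes G4
Abb4 becomes Abb3
F5 becomes F4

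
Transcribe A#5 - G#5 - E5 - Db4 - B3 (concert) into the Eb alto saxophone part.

F##6 E#6 C#6 Bb4 G#4

Written C4 sounds as Eb3 on the Eb alto saxophone, so concert pitches are written a major sixth up.
A#5 → F##6
G#5 → E#6
E5 → C#6
Db4 → Bb4
B3 → G#4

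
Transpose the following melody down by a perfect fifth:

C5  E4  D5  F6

C5 down a perfect fifth is F4.
E4 down a perfect fifth is A3.
A perfect fifth down from D5 gives G4.
F6 down a perfect fifth is Bb5.

F4 A3 G4 Bb5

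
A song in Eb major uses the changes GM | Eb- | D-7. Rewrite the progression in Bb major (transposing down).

DM Bb- A-7

Eb major down to Bb major is a perfect fourth; each chord root moves by that interval while the quality stays the same.
GM: root G down a perfect fourth → D, giving DM.
Eb-: root Eb down a perfect fourth → Bb, giving Bb-.
D-7: root D down a perfect fourth → A, giving A-7.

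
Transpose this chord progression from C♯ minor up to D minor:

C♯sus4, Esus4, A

C♯ minor up to D minor is a minor second; each chord root moves by that interval while the quality stays the same.
C♯sus4: root C♯ up a minor second → D, giving Dsus4.
Esus4: root E up a minor second → F, giving Fsus4.
A: root A up a minor second → Bb, giving Bb.

Dsus4 Fsus4 Bb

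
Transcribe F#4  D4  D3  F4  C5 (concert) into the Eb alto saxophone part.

Written C4 sounds as Eb3 on the Eb alto saxophone, so concert pitches are written a major sixth up.
F#4 to D#5
D4 to B4
D3 to B3
F4 to D5
C5 to A5

D#5 B4 B3 D5 A5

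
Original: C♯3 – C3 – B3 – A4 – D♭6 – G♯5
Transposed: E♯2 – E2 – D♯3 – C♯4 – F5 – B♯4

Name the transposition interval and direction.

From C#3 to E#2 is 6 letter names — a sixth of some quality.
E#2 to C#3 is 8 semitones, which makes it a minor sixth; the second version is lower, so the direction is down.
Checking another pair — G#5 → B#4 — gives the same interval.

down a minor sixth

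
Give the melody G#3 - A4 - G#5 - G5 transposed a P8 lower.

G#3 down a perfect octave is G#2.
A4 down a perfect octave is A3.
A perfect octave down from G#5 gives G#4.
G5 down a perfect octave is G4.

G#2 A3 G#4 G4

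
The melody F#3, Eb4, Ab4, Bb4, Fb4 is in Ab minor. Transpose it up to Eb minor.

C#4 Bb4 Eb5 F5 Cb5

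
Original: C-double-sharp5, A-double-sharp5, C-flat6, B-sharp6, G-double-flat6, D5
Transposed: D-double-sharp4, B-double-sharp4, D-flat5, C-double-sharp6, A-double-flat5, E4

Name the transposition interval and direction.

down a minor seventh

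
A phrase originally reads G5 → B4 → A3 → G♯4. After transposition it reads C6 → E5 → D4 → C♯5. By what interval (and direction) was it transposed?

up a perfect fourth

Take the first pair: G5 → C6. G to C spans 4 letter names, so the interval is some kind of fourth.
G5 to C6 is 5 semitones, which makes it a perfect fourth; the second version is higher, so the direction is up.
Checking another pair — G#4 → C#5 — gives the same interval.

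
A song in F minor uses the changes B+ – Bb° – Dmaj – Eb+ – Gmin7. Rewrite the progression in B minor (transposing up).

F minor up to B minor is an augmented fourth; each chord root moves by that interval while the quality stays the same.
B+: root B up an augmented fourth → E#, giving E#+.
Bb°: root Bb up an augmented fourth → E, giving E°.
Dmaj: root D up an augmented fourth → G#, giving G#maj.
Eb+: root Eb up an augmented fourth → A, giving A+.
Gmin7: root G up an augmented fourth → C#, giving C#min7.

E#+ E° G#maj A+ C#min7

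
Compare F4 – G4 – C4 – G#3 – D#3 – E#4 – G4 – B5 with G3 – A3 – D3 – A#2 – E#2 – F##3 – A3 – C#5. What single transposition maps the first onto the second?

down a minor seventh

From F4 to G3 is 7 letter names — a seventh of some quality.
G3 to F4 is 10 semitones, which makes it a minor seventh; the second version is lower, so the direction is down.
Checking another pair — B5 → C#5 — gives the same interval.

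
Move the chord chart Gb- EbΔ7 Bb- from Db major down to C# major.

F#- D#Δ7 A#-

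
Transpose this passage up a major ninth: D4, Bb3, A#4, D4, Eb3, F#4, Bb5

E5 C5 B#5 E5 F4 G#5 C7

D4 becomes E5
Bb3 becomes C5
A#4 becomes B#5
D4 becomes E5
Eb3 becomes F4
F#4 becomes G#5
Bb5 becomes C7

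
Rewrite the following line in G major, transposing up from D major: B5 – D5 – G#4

D major to G major up is a perfect fourth, so every note moves up by that interval.
B5 → E6
D5 → G5
G#4 → C#5

E6 G5 C#5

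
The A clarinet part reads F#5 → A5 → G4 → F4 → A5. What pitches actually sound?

D#5 F#5 E4 D4 F#5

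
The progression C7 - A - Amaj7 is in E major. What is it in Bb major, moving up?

Gb7 Eb Ebmaj7

E major up to Bb major is a diminished fifth; each chord root moves by that interval while the quality stays the same.
C7: root C up a diminished fifth → Gb, giving Gb7.
A: root A up a diminished fifth → Eb, giving Eb.
Amaj7: root A up a diminished fifth → Eb, giving Ebmaj7.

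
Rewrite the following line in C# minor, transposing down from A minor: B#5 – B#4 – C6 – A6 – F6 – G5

D##5 D##4 E5 C#6 A5 B4

From A down to C# is a minor sixth; apply that to each pitch.
B#5 → D##5
B#4 → D##4
C6 → E5
A6 → C#6
F6 → A5
G5 → B4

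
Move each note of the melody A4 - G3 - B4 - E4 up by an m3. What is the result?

C5 Bb3 D5 G4

A4: a third up reaches C, and 3 semitones makes it C5.
G3: a third up reaches B, and 3 semitones makes it Bb3.
B4: a third up reaches D, and 3 semitones makes it D5.
A minor third up from E4 gives G4.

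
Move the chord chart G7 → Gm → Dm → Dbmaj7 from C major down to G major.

D7 Dm Am Abmaj7

C major down to G major is a perfect fourth; each chord root moves by that interval while the quality stays the same.
G7: root G down a perfect fourth → D, giving D7.
Gm: root G down a perfect fourth → D, giving Dm.
Dm: root D down a perfect fourth → A, giving Am.
Dbmaj7: root Db down a perfect fourth → Ab, giving Abmaj7.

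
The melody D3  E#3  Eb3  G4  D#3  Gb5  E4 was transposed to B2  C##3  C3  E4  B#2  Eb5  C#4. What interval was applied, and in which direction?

down a minor third

From D3 to B2 is 3 letter names — a third of some quality.
B2 to D3 is 3 semitones, which makes it a minor third; the second version is lower, so the direction is down.
Checking another pair — E4 → C#4 — gives the same interval.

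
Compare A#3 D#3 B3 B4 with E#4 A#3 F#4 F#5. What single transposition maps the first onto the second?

From A#3 to E#4 is 5 letter names — a fifth of some quality.
A#3 to E#4 is 7 semitones, which makes it a perfect fifth; the second version is higher, so the direction is up.
Checking another pair — B4 → F#5 — gives the same interval.

up a perfect fifth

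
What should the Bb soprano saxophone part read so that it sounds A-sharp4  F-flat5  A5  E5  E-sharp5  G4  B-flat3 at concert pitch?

B#4 Gb5 B5 F#5 F##5 A4 C4

Written C4 sounds as Bb3 on the Bb soprano saxophone, so concert pitches are written a major second up.
A#4 to B#4
Fb5 to Gb5
A5 to B5
E5 to F#5
E#5 to F##5
G4 to A4
Bb3 to C4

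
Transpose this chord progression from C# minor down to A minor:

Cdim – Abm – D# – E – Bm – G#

Abdim Fbm B C Gm E

C# minor down to A minor is a major third; each chord root moves by that interval while the quality stays the same.
Cdim: root C down a major third → Ab, giving Abdim.
Abm: root Ab down a major third → Fb, giving Fbm.
D#: root D# down a major third → B, giving B.
E: root E down a major third → C, giving C.
Bm: root B down a major third → G, giving Gm.
G#: root G# down a major third → E, giving E.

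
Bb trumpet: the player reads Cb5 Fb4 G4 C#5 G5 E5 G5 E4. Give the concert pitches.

The Bb trumpet sounds a major second below written, so transpose each written note down a major second.
Cb5 gives Bbb4
Fb4 gives Ebb4
G4 gives F4
C#5 gives B4
G5 gives F5
E5 gives D5
G5 gives F5
E4 gives D4

Bbb4 Ebb4 F4 B4 F5 D5 F5 D4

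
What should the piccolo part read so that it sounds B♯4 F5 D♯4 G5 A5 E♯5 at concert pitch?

B#3 F4 D#3 G4 A4 E#4

The piccolo sounds a perfect octave above written, so the written part must be a perfect octave below concert — transpose each note down.
B#4 → B#3
F5 → F4
D#4 → D#3
G5 → G4
A5 → A4
E#5 → E#4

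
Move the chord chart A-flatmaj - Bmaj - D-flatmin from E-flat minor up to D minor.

Gmaj A#maj Cmin

E-flat minor up to D minor is a major seventh; each chord root moves by that interval while the quality stays the same.
A-flatmaj: root A-flat up a major seventh → G, giving Gmaj.
Bmaj: root B up a major seventh → A#, giving A#maj.
D-flatmin: root D-flat up a major seventh → C, giving Cmin.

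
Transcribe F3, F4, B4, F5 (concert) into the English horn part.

C4 C5 F#5 C6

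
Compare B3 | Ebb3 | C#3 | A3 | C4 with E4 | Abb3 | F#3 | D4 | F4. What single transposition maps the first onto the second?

From B3 to E4 is 4 letter names — a fourth of some quality.
B3 to E4 is 5 semitones, which makes it a perfect fourth; the second version is higher, so the direction is up.
Checking another pair — C4 → F4 — gives the same interval.

up a perfect fourth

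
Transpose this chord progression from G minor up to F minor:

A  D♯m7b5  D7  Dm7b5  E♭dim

G C#m7b5 C7 Cm7b5 Dbdim

G minor up to F minor is a minor seventh; each chord root moves by that interval while the quality stays the same.
A: root A up a minor seventh → G, giving G.
D♯m7b5: root D♯ up a minor seventh → C#, giving C#m7b5.
D7: root D up a minor seventh → C, giving C7.
Dm7b5: root D up a minor seventh → C, giving Cm7b5.
E♭dim: root E♭ up a minor seventh → Db, giving Dbdim.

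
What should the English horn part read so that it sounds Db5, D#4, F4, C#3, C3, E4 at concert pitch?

Ab5 A#4 C5 G#3 G3 B4

The English horn sounds a perfect fifth below written, so the written part must be a perfect fifth above concert — transpose each note up.
Db5 gives Ab5
D#4 gives A#4
F4 gives C5
C#3 gives G#3
C3 gives G3
E4 gives B4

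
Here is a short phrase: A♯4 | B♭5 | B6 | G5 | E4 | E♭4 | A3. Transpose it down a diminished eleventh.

E##3 F#4 F##5 D#4 B#2 B2 E#2

A#4 gives E##3
Bb5 gives F#4
B6 gives F##5
G5 gives D#4
E4 gives B#2
Eb4 gives B2
A3 gives E#2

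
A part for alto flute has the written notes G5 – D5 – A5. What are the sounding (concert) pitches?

The alto flute sounds a perfect fourth below written, so transpose each written note down a perfect fourth.
G5 -> D5
D5 -> A4
A5 -> E5

D5 A4 E5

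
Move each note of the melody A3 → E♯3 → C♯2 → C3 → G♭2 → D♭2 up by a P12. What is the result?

A perfect twelfth up from A3 gives E5.
A perfect twelfth up from E#3 gives B#4.
C#2 up a perfect twelfth is G#3.
A perfect twelfth up from C3 gives G4.
Gb2 up a perfect twelfth is Db4.
Db2: a twelfth up reaches A, and 19 semitones makes it Ab3.

E5 B#4 G#3 G4 Db4 Ab3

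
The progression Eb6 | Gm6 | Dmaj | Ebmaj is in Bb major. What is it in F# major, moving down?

B6 D#m6 A#maj Bmaj

Bb major down to F# major is a diminished fourth; each chord root moves by that interval while the quality stays the same.
Eb6: root Eb down a diminished fourth → B, giving B6.
Gm6: root G down a diminished fourth → D#, giving D#m6.
Dmaj: root D down a diminished fourth → A#, giving A#maj.
Ebmaj: root Eb down a diminished fourth → B, giving Bmaj.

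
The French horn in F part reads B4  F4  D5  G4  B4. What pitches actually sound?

Written C4 on the French horn in F sounds as F3, a perfect fifth lower; apply that shift to every note.
B4 gives E4
F4 gives Bb3
D5 gives G4
G4 gives C4
B4 gives E4

E4 Bb3 G4 C4 E4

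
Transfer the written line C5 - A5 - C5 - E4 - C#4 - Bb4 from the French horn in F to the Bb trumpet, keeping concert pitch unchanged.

First find concert pitch: the French horn in F sounds a perfect fifth below written, so C5 A5 C5 E4 C#4 Bb4 sounds F4 D5 F4 A3 F#3 Eb4.
Then write for Bb trumpet: it sounds a major second below written, so the part must be a major second above concert.
F4 → G4
D5 → E5
F4 → G4
A3 → B3
F#3 → G#3
Eb4 → F4

G4 E5 G4 B3 G#3 F4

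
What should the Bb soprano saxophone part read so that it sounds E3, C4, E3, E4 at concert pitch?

F#3 D4 F#3 F#4

The Bb soprano saxophone sounds a major second below written, so the written part must be a major second above concert — transpose each note up.
E3 becomes F#3
C4 becomes D4
E3 becomes F#3
E4 becomes F#4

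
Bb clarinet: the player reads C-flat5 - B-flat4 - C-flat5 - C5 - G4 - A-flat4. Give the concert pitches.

Bbb4 Ab4 Bbb4 Bb4 F4 Gb4

The Bb clarinet sounds a major second below written, so transpose each written note down a major second.
Cb5 -> Bbb4
Bb4 -> Ab4
Cb5 -> Bbb4
C5 -> Bb4
G4 -> F4
Ab4 -> Gb4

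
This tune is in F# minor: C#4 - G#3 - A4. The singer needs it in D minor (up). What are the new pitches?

A4 E4 F5

F# minor to D minor up is a minor sixth, so every note moves up by that interval.
C#4 → A4
G#3 → E4
A4 → F5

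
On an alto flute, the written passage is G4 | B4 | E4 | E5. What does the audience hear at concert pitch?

Written C4 on the alto flute sounds as G3, a perfect fourth lower; apply that shift to every note.
G4 to D4
B4 to F#4
E4 to B3
E5 to B4

D4 F#4 B3 B4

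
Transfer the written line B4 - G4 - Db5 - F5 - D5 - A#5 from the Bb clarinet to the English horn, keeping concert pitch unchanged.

First find concert pitch: the Bb clarinet sounds a major second below written, so B4 G4 Db5 F5 D5 A#5 sounds A4 F4 Cb5 Eb5 C5 G#5.
Then write for English horn: it sounds a perfect fifth below written, so the part must be a perfect fifth above concert.
A4 → E5
F4 → C5
Cb5 → Gb5
Eb5 → Bb5
C5 → G5
G#5 → D#6

E5 C5 Gb5 Bb5 G5 D#6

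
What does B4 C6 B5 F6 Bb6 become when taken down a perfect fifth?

B4 gives E4
C6 gives F5
B5 gives E5
F6 gives Bb5
Bb6 gives Eb6

E4 F5 E5 Bb5 Eb6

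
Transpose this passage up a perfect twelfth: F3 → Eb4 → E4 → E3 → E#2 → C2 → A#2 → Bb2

C5 Bb5 B5 B4 B#3 G3 E#4 F4

F3: a twelfth up reaches C, and 19 semitones makes it C5.
Eb4: a twelfth up reaches B, and 19 semitones makes it Bb5.
A perfect twelfth up from E4 gives B5.
A perfect twelfth up from E3 gives B4.
E#2: a twelfth up reaches B, and 19 semitones makes it B#3.
C2 up a perfect twelfth is G3.
A#2: a twelfth up reaches E, and 19 semitones makes it E#4.
Bb2: a twelfth up reaches F, and 19 semitones makes it F4.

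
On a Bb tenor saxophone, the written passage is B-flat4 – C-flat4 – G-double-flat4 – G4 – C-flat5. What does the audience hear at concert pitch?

Ab3 Bbb2 Fbb3 F3 Bbb3

The Bb tenor saxophone sounds a major ninth below written, so transpose each written note down a major ninth.
Bb4 → Ab3
Cb4 → Bbb2
Gbb4 → Fbb3
G4 → F3
Cb5 → Bbb3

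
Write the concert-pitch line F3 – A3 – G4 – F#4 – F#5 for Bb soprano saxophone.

G3 B3 A4 G#4 G#5

The Bb soprano saxophone sounds a major second below written, so the written part must be a major second above concert — transpose each note up.
F3 to G3
A3 to B3
G4 to A4
F#4 to G#4
F#5 to G#5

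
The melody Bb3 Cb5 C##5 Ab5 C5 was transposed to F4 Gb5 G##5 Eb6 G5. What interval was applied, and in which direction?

Take the first pair: Bb3 → F4. B to F spans 5 letter names, so the interval is some kind of fifth.
Bb3 to F4 is 7 semitones, which makes it a perfect fifth; the second version is higher, so the direction is up.
Checking another pair — C5 → G5 — gives the same interval.

up a perfect fifth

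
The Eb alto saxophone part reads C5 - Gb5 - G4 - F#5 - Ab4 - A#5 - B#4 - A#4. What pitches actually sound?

Eb4 Bbb4 Bb3 A4 Cb4 C#5 D#4 C#4

The Eb alto saxophone sounds a major sixth below written, so transpose each written note down a major sixth.
C5 to Eb4
Gb5 to Bbb4
G4 to Bb3
F#5 to A4
Ab4 to Cb4
A#5 to C#5
B#4 to D#4
A#4 to C#4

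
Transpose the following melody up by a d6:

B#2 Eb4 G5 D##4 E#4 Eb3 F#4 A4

G3 Cbb5 Ebb6 B4 C5 Cbb4 Db5 Fb5

A diminished sixth up from B#2 gives G3.
A diminished sixth up from Eb4 gives Cbb5.
G5 up a diminished sixth is Ebb6.
A diminished sixth up from D##4 gives B4.
E#4: a sixth up reaches C, and 7 semitones makes it C5.
Eb3 up a diminished sixth is Cbb4.
A diminished sixth up from F#4 gives Db5.
A4: a sixth up reaches F, and 7 semitones makes it Fb5.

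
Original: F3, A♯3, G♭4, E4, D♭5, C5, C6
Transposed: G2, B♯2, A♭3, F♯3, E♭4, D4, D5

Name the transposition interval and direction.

down a minor seventh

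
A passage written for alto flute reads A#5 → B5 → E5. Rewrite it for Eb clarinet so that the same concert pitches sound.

First find concert pitch: the alto flute sounds a perfect fourth below written, so A#5 B5 E5 sounds E#5 F#5 B4.
Then write for Eb clarinet: it sounds a minor third above written, so the part must be a minor third below concert.
E#5 → C##5
F#5 → D#5
B4 → G#4

C##5 D#5 G#4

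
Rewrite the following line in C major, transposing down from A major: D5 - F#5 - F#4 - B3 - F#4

From A down to C is a major sixth; apply that to each pitch.
D5 → F4
F#5 → A4
F#4 → A3
B3 → D3
F#4 → A3

F4 A4 A3 D3 A3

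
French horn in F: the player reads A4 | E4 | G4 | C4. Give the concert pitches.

D4 A3 C4 F3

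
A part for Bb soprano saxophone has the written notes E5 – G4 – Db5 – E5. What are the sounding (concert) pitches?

D5 F4 Cb5 D5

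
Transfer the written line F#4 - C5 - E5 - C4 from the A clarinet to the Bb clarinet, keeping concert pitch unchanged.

First find concert pitch: the A clarinet sounds a minor third below written, so F#4 C5 E5 C4 sounds D#4 A4 C#5 A3.
Then write for Bb clarinet: it sounds a major second below written, so the part must be a major second above concert.
D#4 → E#4
A4 → B4
C#5 → D#5
A3 → B3

E#4 B4 D#5 B3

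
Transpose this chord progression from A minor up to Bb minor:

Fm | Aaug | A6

Gbm Bbaug Bb6

A minor up to Bb minor is a minor second; each chord root moves by that interval while the quality stays the same.
Fm: root F up a minor second → Gb, giving Gbm.
Aaug: root A up a minor second → Bb, giving Bbaug.
A6: root A up a minor second → Bb, giving Bb6.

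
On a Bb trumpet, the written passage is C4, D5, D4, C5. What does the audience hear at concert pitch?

Bb3 C5 C4 Bb4

The Bb trumpet sounds a major second below written, so transpose each written note down a major second.
C4 gives Bb3
D5 gives C5
D4 gives C4
C5 gives Bb4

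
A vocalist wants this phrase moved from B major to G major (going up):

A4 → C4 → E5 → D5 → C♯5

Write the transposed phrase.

F5 Ab4 C6 Bb5 A5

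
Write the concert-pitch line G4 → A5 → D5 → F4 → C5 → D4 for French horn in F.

D5 E6 A5 C5 G5 A4

The French horn in F sounds a perfect fifth below written, so the written part must be a perfect fifth above concert — transpose each note up.
G4 to D5
A5 to E6
D5 to A5
F4 to C5
C5 to G5
D4 to A4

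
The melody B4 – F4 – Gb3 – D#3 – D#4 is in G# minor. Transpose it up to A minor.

From G# up to A is a minor second; apply that to each pitch.
B4 → C5
F4 → Gb4
Gb3 → Abb3
D#3 → E3
D#4 → E4

C5 Gb4 Abb3 E3 E4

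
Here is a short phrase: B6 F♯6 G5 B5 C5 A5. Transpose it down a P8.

B6: an octave down reaches B, and 12 semitones makes it B5.
A perfect octave down from F#6 gives F#5.
A perfect octave down from G5 gives G4.
B5: an octave down reaches B, and 12 semitones makes it B4.
C5 down a perfect octave is C4.
A5: an octave down reaches A, and 12 semitones makes it A4.

B5 F#5 G4 B4 C4 A4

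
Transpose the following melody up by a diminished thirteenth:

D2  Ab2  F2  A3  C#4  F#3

D2 -> Bbb3
Ab2 -> Fbb4
F2 -> Dbb4
A3 -> Fb5
C#4 -> Ab5
F#3 -> Db5

Bbb3 Fbb4 Dbb4 Fb5 Ab5 Db5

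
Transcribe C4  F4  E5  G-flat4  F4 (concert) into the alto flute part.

F4 Bb4 A5 Cb5 Bb4

The alto flute sounds a perfect fourth below written, so the written part must be a perfect fourth above concert — transpose each note up.
C4 → F4
F4 → Bb4
E5 → A5
Gb4 → Cb5
F4 → Bb4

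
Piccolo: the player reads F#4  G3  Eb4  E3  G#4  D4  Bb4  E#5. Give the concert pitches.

F#5 G4 Eb5 E4 G#5 D5 Bb5 E#6

Written C4 on the piccolo sounds as C5, a perfect octave higher; apply that shift to every note.
F#4 becomes F#5
G3 becomes G4
Eb4 becomes Eb5
E3 becomes E4
G#4 becomes G#5
D4 becomes D5
Bb4 becomes Bb5
E#5 becomes E#6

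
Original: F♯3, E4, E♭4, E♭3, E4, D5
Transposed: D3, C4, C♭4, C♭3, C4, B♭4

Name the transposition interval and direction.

down a major third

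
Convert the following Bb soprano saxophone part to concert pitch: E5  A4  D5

The Bb soprano saxophone sounds a major second below written, so transpose each written note down a major second.
E5 → D5
A4 → G4
D5 → C5

D5 G4 C5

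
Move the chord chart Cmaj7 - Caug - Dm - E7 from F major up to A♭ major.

F major up to A♭ major is a minor third; each chord root moves by that interval while the quality stays the same.
Cmaj7: root C up a minor third → Eb, giving Ebmaj7.
Caug: root C up a minor third → Eb, giving Ebaug.
Dm: root D up a minor third → F, giving Fm.
E7: root E up a minor third → G, giving G7.

Ebmaj7 Ebaug Fm G7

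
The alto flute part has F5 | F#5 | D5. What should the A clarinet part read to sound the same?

First find concert pitch: the alto flute sounds a perfect fourth below written, so F5 F#5 D5 sounds C5 C#5 A4.
Then write for A clarinet: it sounds a minor third below written, so the part must be a minor third above concert.
C5 → Eb5
C#5 → E5
A4 → C5

Eb5 E5 C5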